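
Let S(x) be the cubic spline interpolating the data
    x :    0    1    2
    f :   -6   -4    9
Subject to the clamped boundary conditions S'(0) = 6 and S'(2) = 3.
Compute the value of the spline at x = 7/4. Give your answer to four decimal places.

6.9688

Write σ_i for S''(x_i). With h_i = 1, 1 and divided differences Δ_i = 2, 13, the continuity of S' gives the tridiagonal system
  1·σ_0 + 4·σ_1 + 1·σ_2 = 6(Δ_1 - Δ_0) = 66
Clamped end conditions give two more equations: 2h_0·σ_0 + h_0·σ_1 = 6(Δ_0 - S'(0)) = -24 and h_1·σ_1 + 2h_1·σ_2 = 6(S'(2) - Δ_1) = -60.
Solving: σ_0 = -30, σ_1 = 36, σ_2 = -48.
On [1, 2], S(x) = -4 + 9·(x - 1) + 18·(x - 1)² - 14·(x - 1)³.
With (x - 1) = 3/4: S(7/4) = 223/32.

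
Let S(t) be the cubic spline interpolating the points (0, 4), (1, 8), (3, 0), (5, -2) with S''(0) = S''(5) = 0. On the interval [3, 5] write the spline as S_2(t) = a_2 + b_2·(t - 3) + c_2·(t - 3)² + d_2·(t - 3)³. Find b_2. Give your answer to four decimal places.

Let M_i = S''(x_i). Step sizes h_i = 1, 2, 2; slopes of the chords Δ_i = (y_(i+1) - y_i)/h_i = 4, -4, -1.
  1·M_0 + 6·M_1 + 2·M_2 = 6(Δ_1 - Δ_0) = -48
  2·M_1 + 8·M_2 + 2·M_3 = 6(Δ_2 - Δ_1) = 18
Natural end conditions: M_0 = M_3 = 0.
Solving the tridiagonal system: M_0 = 0, M_1 = -105/11, M_2 = 51/11, M_3 = 0.
On [3, 5], with S_2(t) = a_2 + b_2·(t - 3) + c_2·(t - 3)² + d_2·(t - 3)³: c_2 = M_2/2 = 51/22, d_2 = (M_3 - M_2)/(6h_2) = -17/44, b_2 = Δ_2 - h_2(2M_2 + M_3)/6 = -45/11.

-4.0909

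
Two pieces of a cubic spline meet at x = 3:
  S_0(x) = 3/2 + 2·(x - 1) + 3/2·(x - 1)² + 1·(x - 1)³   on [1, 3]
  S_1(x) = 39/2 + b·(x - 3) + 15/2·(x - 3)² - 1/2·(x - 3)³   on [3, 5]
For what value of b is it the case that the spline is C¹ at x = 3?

20

S_0'(x) = 2 + 3·(x - 1) + 3·(x - 1)², so S_0'(3) = 20. On the right, S_1'(3) = b, so b = 20.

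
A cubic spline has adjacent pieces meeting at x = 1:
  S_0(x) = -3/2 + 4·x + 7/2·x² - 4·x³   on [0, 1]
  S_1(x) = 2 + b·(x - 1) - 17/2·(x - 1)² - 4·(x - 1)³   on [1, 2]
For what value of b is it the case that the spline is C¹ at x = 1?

S_0'(x) = 4 + 7·x - 12·x², so S_0'(1) = -1. On the right, S_1'(1) = b, so b = -1.

-1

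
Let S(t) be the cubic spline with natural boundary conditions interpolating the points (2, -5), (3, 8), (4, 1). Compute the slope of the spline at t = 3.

3

Put m_i = S'' at the i-th knot. Here h = (1, 1) and Δ = (13, -7), so the interior equations h_(i-1)·m_(i-1) + 2(h_(i-1)+h_i)·m_i + h_i·m_(i+1) = 6(Δ_i − Δ_(i-1)) read
  1·m_0 + 4·m_1 + 1·m_2 = 6(Δ_1 - Δ_0) = -120
Natural end conditions: m_0 = m_2 = 0.
Forward elimination and back-substitution give m_0 = 0, m_1 = -30, m_2 = 0.
On [3, 4], S'(t) = b_1 + 2c_1·(t - 3) + 3d_1·(t - 3)² with b_1 = Δ_1 - h_1(2m_1 + m_2)/6 = 3, c_1 = m_1/2 = -15, d_1 = (m_2 - m_1)/(6h_1) = 5. So S'(3) = 3.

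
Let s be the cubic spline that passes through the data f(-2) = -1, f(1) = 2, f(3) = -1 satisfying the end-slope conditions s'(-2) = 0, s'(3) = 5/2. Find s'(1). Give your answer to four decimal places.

-1.5000

Write M_i for s''(x_i). With h_i = 3, 2 and divided differences Δ_i = 1, -3/2, the continuity of s' gives the tridiagonal system
  3·M_0 + 10·M_1 + 2·M_2 = 6(Δ_1 - Δ_0) = -15
Clamped end conditions give two more equations: 2h_0·M_0 + h_0·M_1 = 6(Δ_0 - s'(-2)) = 6 and h_1·M_1 + 2h_1·M_2 = 6(s'(3) - Δ_1) = 24.
Solving the tridiagonal system: M_0 = 3, M_1 = -4, M_2 = 8.
On [1, 3], s'(x) = b_1 + 2c_1·(x - 1) + 3d_1·(x - 1)² with b_1 = Δ_1 - h_1(2M_1 + M_2)/6 = -3/2, c_1 = M_1/2 = -2, d_1 = (M_2 - M_1)/(6h_1) = 1. So s'(1) = -3/2.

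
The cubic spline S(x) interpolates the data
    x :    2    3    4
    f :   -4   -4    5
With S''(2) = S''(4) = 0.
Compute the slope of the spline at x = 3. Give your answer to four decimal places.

4.5000

With m_i denoting the second derivative at x_i, h_i = 1, 1, and Δ_i = (y_(i+1) − y_i)/h_i = 0, 9:
  1·m_0 + 4·m_1 + 1·m_2 = 6(Δ_1 - Δ_0) = 54
Natural end conditions: m_0 = m_2 = 0.
Hence m_0 = 0, m_1 = 27/2, m_2 = 0.
On [3, 4], S'(x) = b_1 + 2c_1·(x - 3) + 3d_1·(x - 3)² with b_1 = Δ_1 - h_1(2m_1 + m_2)/6 = 9/2, c_1 = m_1/2 = 27/4, d_1 = (m_2 - m_1)/(6h_1) = -9/4. So S'(3) = 9/2.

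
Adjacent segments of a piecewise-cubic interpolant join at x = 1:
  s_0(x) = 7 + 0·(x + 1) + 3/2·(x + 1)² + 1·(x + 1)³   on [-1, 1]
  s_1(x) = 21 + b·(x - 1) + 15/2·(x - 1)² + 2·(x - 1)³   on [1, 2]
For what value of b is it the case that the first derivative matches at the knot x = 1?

18

s_0'(x) = 0 + 3·(x + 1) + 3·(x + 1)², so s_0'(1) = 18. On the right, s_1'(1) = b, so b = 18.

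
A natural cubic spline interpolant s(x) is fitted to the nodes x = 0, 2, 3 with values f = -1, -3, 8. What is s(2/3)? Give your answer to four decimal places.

-4.0370

With M_i denoting the second derivative at x_i, h_i = 2, 1, and Δ_i = (y_(i+1) − y_i)/h_i = -1, 11:
  2·M_0 + 6·M_1 + 1·M_2 = 6(Δ_1 - Δ_0) = 72
Natural end conditions: M_0 = M_2 = 0.
Forward elimination and back-substitution give M_0 = 0, M_1 = 12, M_2 = 0.
On [0, 2], s(x) = -1 - 5·x + 0·x² + 1·x³.
With x = 2/3: s(2/3) = -109/27.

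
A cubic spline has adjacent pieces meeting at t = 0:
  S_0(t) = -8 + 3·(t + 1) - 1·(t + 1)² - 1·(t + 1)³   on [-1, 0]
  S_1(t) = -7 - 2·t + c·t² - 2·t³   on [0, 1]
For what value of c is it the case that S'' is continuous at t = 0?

S_0''(t) = -2 - 6·(t + 1), so S_0''(0) = -8. On the right, S_1''(0) = 2c, so c = -4.

-4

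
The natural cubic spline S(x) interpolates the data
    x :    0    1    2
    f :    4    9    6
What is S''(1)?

-12

With m_i denoting the second derivative at x_i, h_i = 1, 1, and Δ_i = (y_(i+1) − y_i)/h_i = 5, -3:
  1·m_0 + 4·m_1 + 1·m_2 = 6(Δ_1 - Δ_0) = -48
Natural end conditions: m_0 = m_2 = 0.
Solving the tridiagonal system: m_0 = 0, m_1 = -12, m_2 = 0.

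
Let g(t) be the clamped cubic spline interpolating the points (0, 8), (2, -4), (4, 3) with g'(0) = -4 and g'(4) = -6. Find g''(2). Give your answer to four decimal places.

Let M_i = g''(x_i). Step sizes h_i = 2, 2; slopes of the chords Δ_i = (y_(i+1) - y_i)/h_i = -6, 7/2.
  2·M_0 + 8·M_1 + 2·M_2 = 6(Δ_1 - Δ_0) = 57
Clamped end conditions give two more equations: 2h_0·M_0 + h_0·M_1 = 6(Δ_0 - g'(0)) = -12 and h_1·M_1 + 2h_1·M_2 = 6(g'(4) - Δ_1) = -57.
Hence M_0 = -85/8, M_1 = 61/4, M_2 = -175/8.

15.2500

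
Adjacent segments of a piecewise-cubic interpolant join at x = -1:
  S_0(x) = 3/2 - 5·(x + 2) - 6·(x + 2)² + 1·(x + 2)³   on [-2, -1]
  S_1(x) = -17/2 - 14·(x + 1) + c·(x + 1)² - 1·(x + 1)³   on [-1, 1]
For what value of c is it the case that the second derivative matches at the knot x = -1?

S_0''(x) = -12 + 6·(x + 2), so S_0''(-1) = -6. On the right, S_1''(-1) = 2c, so c = -3.

-3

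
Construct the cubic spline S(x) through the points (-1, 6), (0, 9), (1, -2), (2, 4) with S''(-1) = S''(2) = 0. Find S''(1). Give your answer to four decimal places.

With m_i denoting the second derivative at x_i, h_i = 1, 1, 1, and Δ_i = (y_(i+1) − y_i)/h_i = 3, -11, 6:
  1·m_0 + 4·m_1 + 1·m_2 = 6(Δ_1 - Δ_0) = -84
  1·m_1 + 4·m_2 + 1·m_3 = 6(Δ_2 - Δ_1) = 102
Natural end conditions: m_0 = m_3 = 0.
Solving: m_0 = 0, m_1 = -146/5, m_2 = 164/5, m_3 = 0.

32.8000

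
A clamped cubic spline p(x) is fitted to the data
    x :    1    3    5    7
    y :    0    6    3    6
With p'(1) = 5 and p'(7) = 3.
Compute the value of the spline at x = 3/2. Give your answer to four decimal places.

Write m_i for p''(x_i). With h_i = 2, 2, 2 and divided differences Δ_i = 3, -3/2, 3/2, the continuity of p' gives the tridiagonal system
  2·m_0 + 8·m_1 + 2·m_2 = 6(Δ_1 - Δ_0) = -27
  2·m_1 + 8·m_2 + 2·m_3 = 6(Δ_2 - Δ_1) = 18
Clamped end conditions give two more equations: 2h_0·m_0 + h_0·m_1 = 6(Δ_0 - p'(1)) = -12 and h_2·m_2 + 2h_2·m_3 = 6(p'(7) - Δ_2) = 9.
Hence m_0 = -16/15, m_1 = -58/15, m_2 = 91/30, m_3 = 11/15.
On [1, 3], p(x) = 0 + 5·(x - 1) - 8/15·(x - 1)² - 7/30·(x - 1)³.
With (x - 1) = 1/2: p(3/2) = 187/80.

2.3375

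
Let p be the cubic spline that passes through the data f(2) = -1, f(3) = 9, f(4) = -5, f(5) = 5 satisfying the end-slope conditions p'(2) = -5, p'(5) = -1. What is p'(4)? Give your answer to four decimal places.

With m_i denoting the second derivative at x_i, h_i = 1, 1, 1, and Δ_i = (y_(i+1) − y_i)/h_i = 10, -14, 10:
  1·m_0 + 4·m_1 + 1·m_2 = 6(Δ_1 - Δ_0) = -144
  1·m_1 + 4·m_2 + 1·m_3 = 6(Δ_2 - Δ_1) = 144
Clamped end conditions give two more equations: 2h_0·m_0 + h_0·m_1 = 6(Δ_0 - p'(2)) = 90 and h_2·m_2 + 2h_2·m_3 = 6(p'(5) - Δ_2) = -66.
Solving the tridiagonal system: m_0 = 1234/15, m_1 = -1118/15, m_2 = 1078/15, m_3 = -1034/15.
On [4, 5], p'(t) = b_2 + 2c_2·(t - 4) + 3d_2·(t - 4)² with b_2 = Δ_2 - h_2(2m_2 + m_3)/6 = -37/15, c_2 = m_2/2 = 539/15, d_2 = (m_3 - m_2)/(6h_2) = -352/15. So p'(4) = -37/15.

-2.4667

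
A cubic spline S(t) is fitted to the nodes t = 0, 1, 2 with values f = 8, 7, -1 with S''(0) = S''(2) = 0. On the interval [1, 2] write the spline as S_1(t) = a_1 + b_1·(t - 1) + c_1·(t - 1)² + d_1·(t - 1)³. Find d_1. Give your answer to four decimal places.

Put M_i = S'' at the i-th knot. Here h = (1, 1) and Δ = (-1, -8), so the interior equations h_(i-1)·M_(i-1) + 2(h_(i-1)+h_i)·M_i + h_i·M_(i+1) = 6(Δ_i − Δ_(i-1)) read
  1·M_0 + 4·M_1 + 1·M_2 = 6(Δ_1 - Δ_0) = -42
Natural end conditions: M_0 = M_2 = 0.
Hence M_0 = 0, M_1 = -21/2, M_2 = 0.
On [1, 2], with S_1(t) = a_1 + b_1·(t - 1) + c_1·(t - 1)² + d_1·(t - 1)³: c_1 = M_1/2 = -21/4, d_1 = (M_2 - M_1)/(6h_1) = 7/4, b_1 = Δ_1 - h_1(2M_1 + M_2)/6 = -9/2.

1.7500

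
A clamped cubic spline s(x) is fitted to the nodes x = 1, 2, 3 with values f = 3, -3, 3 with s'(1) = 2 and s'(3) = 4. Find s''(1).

-41

Write M_i for s''(x_i). With h_i = 1, 1 and divided differences Δ_i = -6, 6, the continuity of s' gives the tridiagonal system
  1·M_0 + 4·M_1 + 1·M_2 = 6(Δ_1 - Δ_0) = 72
Clamped end conditions give two more equations: 2h_0·M_0 + h_0·M_1 = 6(Δ_0 - s'(1)) = -48 and h_1·M_1 + 2h_1·M_2 = 6(s'(3) - Δ_1) = -12.
Solving: M_0 = -41, M_1 = 34, M_2 = -23.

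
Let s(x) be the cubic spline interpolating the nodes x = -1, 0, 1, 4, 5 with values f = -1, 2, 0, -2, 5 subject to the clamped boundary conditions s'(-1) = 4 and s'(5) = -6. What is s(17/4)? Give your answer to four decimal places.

Let M_i = s''(x_i). Step sizes h_i = 1, 1, 3, 1; slopes of the chords Δ_i = (y_(i+1) - y_i)/h_i = 3, -2, -2/3, 7.
  1·M_0 + 4·M_1 + 1·M_2 = 6(Δ_1 - Δ_0) = -30
  1·M_1 + 8·M_2 + 3·M_3 = 6(Δ_2 - Δ_1) = 8
  3·M_2 + 8·M_3 + 1·M_4 = 6(Δ_3 - Δ_2) = 46
Clamped end conditions give two more equations: 2h_0·M_0 + h_0·M_1 = 6(Δ_0 - s'(-1)) = -6 and h_3·M_3 + 2h_3·M_4 = 6(s'(5) - Δ_3) = -78.
Forward elimination and back-substitution give M_0 = 26/57, M_1 = -394/57, M_2 = -160/57, M_3 = 710/57, M_4 = -2578/57.
On [4, 5], s(x) = -2 + 592/57·(x - 4) + 355/57·(x - 4)² - 548/57·(x - 4)³.
With (x - 4) = 1/4: s(17/4) = 127/152.

0.8355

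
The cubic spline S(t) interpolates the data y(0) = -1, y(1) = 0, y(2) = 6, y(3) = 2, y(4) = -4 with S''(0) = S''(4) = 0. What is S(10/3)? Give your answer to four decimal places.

-0.0992

With m_i denoting the second derivative at x_i, h_i = 1, 1, 1, 1, and Δ_i = (y_(i+1) − y_i)/h_i = 1, 6, -4, -6:
  1·m_0 + 4·m_1 + 1·m_2 = 6(Δ_1 - Δ_0) = 30
  1·m_1 + 4·m_2 + 1·m_3 = 6(Δ_2 - Δ_1) = -60
  1·m_2 + 4·m_3 + 1·m_4 = 6(Δ_3 - Δ_2) = -12
Natural end conditions: m_0 = m_4 = 0.
Solving the tridiagonal system: m_0 = 0, m_1 = 339/28, m_2 = -129/7, m_3 = 45/28, m_4 = 0.
On [3, 4], S(t) = 2 - 183/28·(t - 3) + 45/56·(t - 3)² - 15/56·(t - 3)³.
With (t - 3) = 1/3: S(10/3) = -25/252.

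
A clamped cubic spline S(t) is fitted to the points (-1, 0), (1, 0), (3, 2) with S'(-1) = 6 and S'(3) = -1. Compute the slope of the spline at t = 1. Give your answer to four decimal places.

-0.5000

Put σ_i = S'' at the i-th knot. Here h = (2, 2) and Δ = (0, 1), so the interior equations h_(i-1)·σ_(i-1) + 2(h_(i-1)+h_i)·σ_i + h_i·σ_(i+1) = 6(Δ_i − Δ_(i-1)) read
  2·σ_0 + 8·σ_1 + 2·σ_2 = 6(Δ_1 - Δ_0) = 6
Clamped end conditions give two more equations: 2h_0·σ_0 + h_0·σ_1 = 6(Δ_0 - S'(-1)) = -36 and h_1·σ_1 + 2h_1·σ_2 = 6(S'(3) - Δ_1) = -12.
Hence σ_0 = -23/2, σ_1 = 5, σ_2 = -11/2.
On [1, 3], S'(t) = b_1 + 2c_1·(t - 1) + 3d_1·(t - 1)² with b_1 = Δ_1 - h_1(2σ_1 + σ_2)/6 = -1/2, c_1 = σ_1/2 = 5/2, d_1 = (σ_2 - σ_1)/(6h_1) = -7/8. So S'(1) = -1/2.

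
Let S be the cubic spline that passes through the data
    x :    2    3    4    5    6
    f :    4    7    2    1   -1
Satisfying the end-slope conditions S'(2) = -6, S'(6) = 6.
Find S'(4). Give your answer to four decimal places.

Write M_i for S''(x_i). With h_i = 1, 1, 1, 1 and divided differences Δ_i = 3, -5, -1, -2, the continuity of S' gives the tridiagonal system
  1·M_0 + 4·M_1 + 1·M_2 = 6(Δ_1 - Δ_0) = -48
  1·M_1 + 4·M_2 + 1·M_3 = 6(Δ_2 - Δ_1) = 24
  1·M_2 + 4·M_3 + 1·M_4 = 6(Δ_3 - Δ_2) = -6
Clamped end conditions give two more equations: 2h_0·M_0 + h_0·M_1 = 6(Δ_0 - S'(2)) = 54 and h_3·M_3 + 2h_3·M_4 = 6(S'(6) - Δ_3) = 48.
Solving: M_0 = 1119/28, M_1 = -363/14, M_2 = 63/4, M_3 = -183/14, M_4 = 855/28.
On [4, 5], S'(x) = b_2 + 2c_2·(x - 4) + 3d_2·(x - 4)² with b_2 = Δ_2 - h_2(2M_2 + M_3)/6 = -57/14, c_2 = M_2/2 = 63/8, d_2 = (M_3 - M_2)/(6h_2) = -269/56. So S'(4) = -57/14.

-4.0714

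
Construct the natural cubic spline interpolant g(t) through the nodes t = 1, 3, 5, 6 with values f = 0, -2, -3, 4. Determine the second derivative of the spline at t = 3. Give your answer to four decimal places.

Write m_i for g''(x_i). With h_i = 2, 2, 1 and divided differences Δ_i = -1, -1/2, 7, the continuity of g' gives the tridiagonal system
  2·m_0 + 8·m_1 + 2·m_2 = 6(Δ_1 - Δ_0) = 3
  2·m_1 + 6·m_2 + 1·m_3 = 6(Δ_2 - Δ_1) = 45
Natural end conditions: m_0 = m_3 = 0.
Solving the tridiagonal system: m_0 = 0, m_1 = -18/11, m_2 = 177/22, m_3 = 0.

-1.6364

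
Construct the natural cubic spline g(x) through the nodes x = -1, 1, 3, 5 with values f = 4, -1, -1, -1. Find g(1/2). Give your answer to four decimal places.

-0.1875

Put M_i = g'' at the i-th knot. Here h = (2, 2, 2) and Δ = (-5/2, 0, 0), so the interior equations h_(i-1)·M_(i-1) + 2(h_(i-1)+h_i)·M_i + h_i·M_(i+1) = 6(Δ_i − Δ_(i-1)) read
  2·M_0 + 8·M_1 + 2·M_2 = 6(Δ_1 - Δ_0) = 15
  2·M_1 + 8·M_2 + 2·M_3 = 6(Δ_2 - Δ_1) = 0
Natural end conditions: M_0 = M_3 = 0.
Solving: M_0 = 0, M_1 = 2, M_2 = -1/2, M_3 = 0.
On [-1, 1], g(x) = 4 - 19/6·(x + 1) + 0·(x + 1)² + 1/6·(x + 1)³.
With (x + 1) = 3/2: g(1/2) = -3/16.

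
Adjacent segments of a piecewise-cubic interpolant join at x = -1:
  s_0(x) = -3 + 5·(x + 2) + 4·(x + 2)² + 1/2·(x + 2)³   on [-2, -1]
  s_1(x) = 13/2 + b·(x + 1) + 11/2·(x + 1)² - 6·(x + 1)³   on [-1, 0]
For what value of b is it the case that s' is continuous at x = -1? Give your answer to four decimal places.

s_0'(x) = 5 + 8·(x + 2) + 3/2·(x + 2)², so s_0'(-1) = 29/2. On the right, s_1'(-1) = b, so b = 29/2.

14.5000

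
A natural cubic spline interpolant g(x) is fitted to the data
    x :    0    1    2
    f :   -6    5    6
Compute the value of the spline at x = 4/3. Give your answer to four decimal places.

Let σ_i = g''(x_i). Step sizes h_i = 1, 1; slopes of the chords Δ_i = (y_(i+1) - y_i)/h_i = 11, 1.
  1·σ_0 + 4·σ_1 + 1·σ_2 = 6(Δ_1 - Δ_0) = -60
Natural end conditions: σ_0 = σ_2 = 0.
Forward elimination and back-substitution give σ_0 = 0, σ_1 = -15, σ_2 = 0.
On [1, 2], g(x) = 5 + 6·(x - 1) - 15/2·(x - 1)² + 5/2·(x - 1)³.
With (x - 1) = 1/3: g(4/3) = 169/27.

6.2593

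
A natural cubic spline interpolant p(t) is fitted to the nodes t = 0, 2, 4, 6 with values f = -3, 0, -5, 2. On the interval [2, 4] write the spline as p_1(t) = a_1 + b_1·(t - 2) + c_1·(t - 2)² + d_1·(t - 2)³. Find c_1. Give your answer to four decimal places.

Let σ_i = p''(x_i). Step sizes h_i = 2, 2, 2; slopes of the chords Δ_i = (y_(i+1) - y_i)/h_i = 3/2, -5/2, 7/2.
  2·σ_0 + 8·σ_1 + 2·σ_2 = 6(Δ_1 - Δ_0) = -24
  2·σ_1 + 8·σ_2 + 2·σ_3 = 6(Δ_2 - Δ_1) = 36
Natural end conditions: σ_0 = σ_3 = 0.
Solving: σ_0 = 0, σ_1 = -22/5, σ_2 = 28/5, σ_3 = 0.
On [2, 4], with p_1(t) = a_1 + b_1·(t - 2) + c_1·(t - 2)² + d_1·(t - 2)³: c_1 = σ_1/2 = -11/5, d_1 = (σ_2 - σ_1)/(6h_1) = 5/6, b_1 = Δ_1 - h_1(2σ_1 + σ_2)/6 = -43/30.

-2.2000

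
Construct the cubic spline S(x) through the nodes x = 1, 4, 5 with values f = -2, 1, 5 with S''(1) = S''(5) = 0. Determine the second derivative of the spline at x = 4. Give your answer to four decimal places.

2.2500

Write M_i for S''(x_i). With h_i = 3, 1 and divided differences Δ_i = 1, 4, the continuity of S' gives the tridiagonal system
  3·M_0 + 8·M_1 + 1·M_2 = 6(Δ_1 - Δ_0) = 18
Natural end conditions: M_0 = M_2 = 0.
Hence M_0 = 0, M_1 = 9/4, M_2 = 0.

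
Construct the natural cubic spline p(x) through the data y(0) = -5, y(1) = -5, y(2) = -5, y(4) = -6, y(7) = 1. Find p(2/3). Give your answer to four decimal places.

Put σ_i = p'' at the i-th knot. Here h = (1, 1, 2, 3) and Δ = (0, 0, -1/2, 7/3), so the interior equations h_(i-1)·σ_(i-1) + 2(h_(i-1)+h_i)·σ_i + h_i·σ_(i+1) = 6(Δ_i − Δ_(i-1)) read
  1·σ_0 + 4·σ_1 + 1·σ_2 = 6(Δ_1 - Δ_0) = 0
  1·σ_1 + 6·σ_2 + 2·σ_3 = 6(Δ_2 - Δ_1) = -3
  2·σ_2 + 10·σ_3 + 3·σ_4 = 6(Δ_3 - Δ_2) = 17
Natural end conditions: σ_0 = σ_4 = 0.
Solving: σ_0 = 0, σ_1 = 32/107, σ_2 = -128/107, σ_3 = 415/214, σ_4 = 0.
On [0, 1], p(x) = -5 - 16/321·x + 0·x² + 16/321·x³.
With x = 2/3: p(2/3) = -43495/8667.

-5.0185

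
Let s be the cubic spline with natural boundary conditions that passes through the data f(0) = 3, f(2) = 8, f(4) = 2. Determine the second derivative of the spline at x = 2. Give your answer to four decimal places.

-4.1250

With m_i denoting the second derivative at x_i, h_i = 2, 2, and Δ_i = (y_(i+1) − y_i)/h_i = 5/2, -3:
  2·m_0 + 8·m_1 + 2·m_2 = 6(Δ_1 - Δ_0) = -33
Natural end conditions: m_0 = m_2 = 0.
Hence m_0 = 0, m_1 = -33/8, m_2 = 0.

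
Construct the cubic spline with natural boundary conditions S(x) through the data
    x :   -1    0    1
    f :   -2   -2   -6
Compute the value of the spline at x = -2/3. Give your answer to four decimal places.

-1.7037

Write m_i for S''(x_i). With h_i = 1, 1 and divided differences Δ_i = 0, -4, the continuity of S' gives the tridiagonal system
  1·m_0 + 4·m_1 + 1·m_2 = 6(Δ_1 - Δ_0) = -24
Natural end conditions: m_0 = m_2 = 0.
Forward elimination and back-substitution give m_0 = 0, m_1 = -6, m_2 = 0.
On [-1, 0], S(x) = -2 + 1·(x + 1) + 0·(x + 1)² - 1·(x + 1)³.
With (x + 1) = 1/3: S(-2/3) = -46/27.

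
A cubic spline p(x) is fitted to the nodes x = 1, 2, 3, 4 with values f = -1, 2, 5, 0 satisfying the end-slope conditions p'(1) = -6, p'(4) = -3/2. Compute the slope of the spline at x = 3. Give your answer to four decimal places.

-2.8000

Let M_i = p''(x_i). Step sizes h_i = 1, 1, 1; slopes of the chords Δ_i = (y_(i+1) - y_i)/h_i = 3, 3, -5.
  1·M_0 + 4·M_1 + 1·M_2 = 6(Δ_1 - Δ_0) = 0
  1·M_1 + 4·M_2 + 1·M_3 = 6(Δ_2 - Δ_1) = -48
Clamped end conditions give two more equations: 2h_0·M_0 + h_0·M_1 = 6(Δ_0 - p'(1)) = 54 and h_2·M_2 + 2h_2·M_3 = 6(p'(4) - Δ_2) = 21.
Solving: M_0 = 143/5, M_1 = -16/5, M_2 = -79/5, M_3 = 92/5.
On [3, 4], p'(x) = b_2 + 2c_2·(x - 3) + 3d_2·(x - 3)² with b_2 = Δ_2 - h_2(2M_2 + M_3)/6 = -14/5, c_2 = M_2/2 = -79/10, d_2 = (M_3 - M_2)/(6h_2) = 57/10. So p'(3) = -14/5.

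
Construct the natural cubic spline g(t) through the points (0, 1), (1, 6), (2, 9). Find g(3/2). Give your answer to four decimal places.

Let M_i = g''(x_i). Step sizes h_i = 1, 1; slopes of the chords Δ_i = (y_(i+1) - y_i)/h_i = 5, 3.
  1·M_0 + 4·M_1 + 1·M_2 = 6(Δ_1 - Δ_0) = -12
Natural end conditions: M_0 = M_2 = 0.
Hence M_0 = 0, M_1 = -3, M_2 = 0.
On [1, 2], g(t) = 6 + 4·(t - 1) - 3/2·(t - 1)² + 1/2·(t - 1)³.
With (t - 1) = 1/2: g(3/2) = 123/16.

7.6875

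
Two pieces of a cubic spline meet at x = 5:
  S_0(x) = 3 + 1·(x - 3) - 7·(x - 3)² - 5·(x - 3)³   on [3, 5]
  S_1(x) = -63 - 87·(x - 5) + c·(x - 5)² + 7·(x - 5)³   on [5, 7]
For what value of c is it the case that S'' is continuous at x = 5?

-37

S_0''(x) = -14 - 30·(x - 3), so S_0''(5) = -74. On the right, S_1''(5) = 2c, so c = -37.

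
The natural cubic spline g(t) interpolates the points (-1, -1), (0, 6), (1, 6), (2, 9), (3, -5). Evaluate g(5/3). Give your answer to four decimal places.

With M_i denoting the second derivative at x_i, h_i = 1, 1, 1, 1, and Δ_i = (y_(i+1) − y_i)/h_i = 7, 0, 3, -14:
  1·M_0 + 4·M_1 + 1·M_2 = 6(Δ_1 - Δ_0) = -42
  1·M_1 + 4·M_2 + 1·M_3 = 6(Δ_2 - Δ_1) = 18
  1·M_2 + 4·M_3 + 1·M_4 = 6(Δ_3 - Δ_2) = -102
Natural end conditions: M_0 = M_4 = 0.
Hence M_0 = 0, M_1 = -201/14, M_2 = 108/7, M_3 = -411/14, M_4 = 0.
On [1, 2], g(t) = 6 + 11/4·(t - 1) + 54/7·(t - 1)² - 209/28·(t - 1)³.
With (t - 1) = 2/3: g(5/3) = 3421/378.

9.0503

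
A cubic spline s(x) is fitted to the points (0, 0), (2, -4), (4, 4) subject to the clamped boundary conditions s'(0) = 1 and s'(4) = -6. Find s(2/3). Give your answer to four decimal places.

-1.1481

With M_i denoting the second derivative at x_i, h_i = 2, 2, and Δ_i = (y_(i+1) − y_i)/h_i = -2, 4:
  2·M_0 + 8·M_1 + 2·M_2 = 6(Δ_1 - Δ_0) = 36
Clamped end conditions give two more equations: 2h_0·M_0 + h_0·M_1 = 6(Δ_0 - s'(0)) = -18 and h_1·M_1 + 2h_1·M_2 = 6(s'(4) - Δ_1) = -60.
Forward elimination and back-substitution give M_0 = -43/4, M_1 = 25/2, M_2 = -85/4.
On [0, 2], s(x) = 0 + 1·x - 43/8·x² + 31/16·x³.
With x = 2/3: s(2/3) = -31/27.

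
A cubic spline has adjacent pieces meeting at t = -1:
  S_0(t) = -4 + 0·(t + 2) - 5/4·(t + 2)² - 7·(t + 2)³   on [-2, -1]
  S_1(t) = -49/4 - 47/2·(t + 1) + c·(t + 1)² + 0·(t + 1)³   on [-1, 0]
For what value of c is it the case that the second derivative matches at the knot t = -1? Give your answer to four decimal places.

-22.2500

S_0''(t) = -5/2 - 42·(t + 2), so S_0''(-1) = -89/2. On the right, S_1''(-1) = 2c, so c = -89/4.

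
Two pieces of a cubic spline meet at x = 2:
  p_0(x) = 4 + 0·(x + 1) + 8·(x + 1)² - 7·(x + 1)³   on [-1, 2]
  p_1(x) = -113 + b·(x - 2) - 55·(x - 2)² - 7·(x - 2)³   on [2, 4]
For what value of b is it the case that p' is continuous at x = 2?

p_0'(x) = 0 + 16·(x + 1) - 21·(x + 1)², so p_0'(2) = -141. On the right, p_1'(2) = b, so b = -141.

-141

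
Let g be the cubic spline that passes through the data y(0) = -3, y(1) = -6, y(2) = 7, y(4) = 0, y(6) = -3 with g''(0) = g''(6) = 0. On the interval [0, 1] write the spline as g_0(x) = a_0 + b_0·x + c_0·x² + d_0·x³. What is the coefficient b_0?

-8

Put m_i = g'' at the i-th knot. Here h = (1, 1, 2, 2) and Δ = (-3, 13, -7/2, -3/2), so the interior equations h_(i-1)·m_(i-1) + 2(h_(i-1)+h_i)·m_i + h_i·m_(i+1) = 6(Δ_i − Δ_(i-1)) read
  1·m_0 + 4·m_1 + 1·m_2 = 6(Δ_1 - Δ_0) = 96
  1·m_1 + 6·m_2 + 2·m_3 = 6(Δ_2 - Δ_1) = -99
  2·m_2 + 8·m_3 + 2·m_4 = 6(Δ_3 - Δ_2) = 12
Natural end conditions: m_0 = m_4 = 0.
Hence m_0 = 0, m_1 = 30, m_2 = -24, m_3 = 15/2, m_4 = 0.
On [0, 1], with g_0(x) = a_0 + b_0·x + c_0·x² + d_0·x³: c_0 = m_0/2 = 0, d_0 = (m_1 - m_0)/(6h_0) = 5, b_0 = Δ_0 - h_0(2m_0 + m_1)/6 = -8.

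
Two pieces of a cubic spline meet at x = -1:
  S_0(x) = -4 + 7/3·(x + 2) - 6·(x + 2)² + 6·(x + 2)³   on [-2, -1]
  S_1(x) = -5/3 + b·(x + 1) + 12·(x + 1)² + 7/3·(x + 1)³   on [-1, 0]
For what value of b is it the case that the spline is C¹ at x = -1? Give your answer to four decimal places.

S_0'(x) = 7/3 - 12·(x + 2) + 18·(x + 2)², so S_0'(-1) = 25/3. On the right, S_1'(-1) = b, so b = 25/3.

8.3333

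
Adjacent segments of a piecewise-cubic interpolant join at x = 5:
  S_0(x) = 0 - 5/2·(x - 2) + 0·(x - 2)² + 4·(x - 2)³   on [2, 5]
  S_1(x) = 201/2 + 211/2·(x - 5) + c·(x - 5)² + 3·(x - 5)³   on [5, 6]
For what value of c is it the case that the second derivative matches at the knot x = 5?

36

S_0''(x) = 0 + 24·(x - 2), so S_0''(5) = 72. On the right, S_1''(5) = 2c, so c = 36.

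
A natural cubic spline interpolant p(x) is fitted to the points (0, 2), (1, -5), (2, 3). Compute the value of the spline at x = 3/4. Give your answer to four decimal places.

Put M_i = p'' at the i-th knot. Here h = (1, 1) and Δ = (-7, 8), so the interior equations h_(i-1)·M_(i-1) + 2(h_(i-1)+h_i)·M_i + h_i·M_(i+1) = 6(Δ_i − Δ_(i-1)) read
  1·M_0 + 4·M_1 + 1·M_2 = 6(Δ_1 - Δ_0) = 90
Natural end conditions: M_0 = M_2 = 0.
Solving the tridiagonal system: M_0 = 0, M_1 = 45/2, M_2 = 0.
On [0, 1], p(x) = 2 - 43/4·x + 0·x² + 15/4·x³.
With x = 3/4: p(3/4) = -1147/256.

-4.4805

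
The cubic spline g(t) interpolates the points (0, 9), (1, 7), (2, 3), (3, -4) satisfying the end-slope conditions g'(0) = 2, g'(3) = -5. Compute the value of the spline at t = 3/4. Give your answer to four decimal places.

7.8938

Put M_i = g'' at the i-th knot. Here h = (1, 1, 1) and Δ = (-2, -4, -7), so the interior equations h_(i-1)·M_(i-1) + 2(h_(i-1)+h_i)·M_i + h_i·M_(i+1) = 6(Δ_i − Δ_(i-1)) read
  1·M_0 + 4·M_1 + 1·M_2 = 6(Δ_1 - Δ_0) = -12
  1·M_1 + 4·M_2 + 1·M_3 = 6(Δ_2 - Δ_1) = -18
Clamped end conditions give two more equations: 2h_0·M_0 + h_0·M_1 = 6(Δ_0 - g'(0)) = -24 and h_2·M_2 + 2h_2·M_3 = 6(g'(3) - Δ_2) = 12.
Solving: M_0 = -196/15, M_1 = 32/15, M_2 = -112/15, M_3 = 146/15.
On [0, 1], g(t) = 9 + 2·t - 98/15·t² + 38/15·t³.
With t = 3/4: g(3/4) = 1263/160.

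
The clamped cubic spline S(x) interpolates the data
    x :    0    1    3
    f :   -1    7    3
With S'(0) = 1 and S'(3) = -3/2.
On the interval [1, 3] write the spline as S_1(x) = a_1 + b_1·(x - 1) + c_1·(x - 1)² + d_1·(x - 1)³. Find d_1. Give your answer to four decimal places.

2.3542

Write M_i for S''(x_i). With h_i = 1, 2 and divided differences Δ_i = 8, -2, the continuity of S' gives the tridiagonal system
  1·M_0 + 6·M_1 + 2·M_2 = 6(Δ_1 - Δ_0) = -60
Clamped end conditions give two more equations: 2h_0·M_0 + h_0·M_1 = 6(Δ_0 - S'(0)) = 42 and h_1·M_1 + 2h_1·M_2 = 6(S'(3) - Δ_1) = 3.
Forward elimination and back-substitution give M_0 = 181/6, M_1 = -55/3, M_2 = 119/12.
On [1, 3], with S_1(x) = a_1 + b_1·(x - 1) + c_1·(x - 1)² + d_1·(x - 1)³: c_1 = M_1/2 = -55/6, d_1 = (M_2 - M_1)/(6h_1) = 113/48, b_1 = Δ_1 - h_1(2M_1 + M_2)/6 = 83/12.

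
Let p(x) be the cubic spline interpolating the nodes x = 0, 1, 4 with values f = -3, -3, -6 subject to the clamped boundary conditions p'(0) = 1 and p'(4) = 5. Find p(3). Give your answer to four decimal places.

-7.7500

Write M_i for p''(x_i). With h_i = 1, 3 and divided differences Δ_i = 0, -1, the continuity of p' gives the tridiagonal system
  1·M_0 + 8·M_1 + 3·M_2 = 6(Δ_1 - Δ_0) = -6
Clamped end conditions give two more equations: 2h_0·M_0 + h_0·M_1 = 6(Δ_0 - p'(0)) = -6 and h_1·M_1 + 2h_1·M_2 = 6(p'(4) - Δ_1) = 36.
Solving: M_0 = -5/4, M_1 = -7/2, M_2 = 31/4.
On [1, 4], p(x) = -3 - 11/8·(x - 1) - 7/4·(x - 1)² + 5/8·(x - 1)³.
With (x - 1) = 2: p(3) = -31/4.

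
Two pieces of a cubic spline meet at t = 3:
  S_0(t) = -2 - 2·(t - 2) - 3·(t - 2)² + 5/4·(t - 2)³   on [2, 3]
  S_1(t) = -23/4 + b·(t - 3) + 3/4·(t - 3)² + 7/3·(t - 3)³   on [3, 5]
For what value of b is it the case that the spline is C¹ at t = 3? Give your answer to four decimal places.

S_0'(t) = -2 - 6·(t - 2) + 15/4·(t - 2)², so S_0'(3) = -17/4. On the right, S_1'(3) = b, so b = -17/4.

-4.2500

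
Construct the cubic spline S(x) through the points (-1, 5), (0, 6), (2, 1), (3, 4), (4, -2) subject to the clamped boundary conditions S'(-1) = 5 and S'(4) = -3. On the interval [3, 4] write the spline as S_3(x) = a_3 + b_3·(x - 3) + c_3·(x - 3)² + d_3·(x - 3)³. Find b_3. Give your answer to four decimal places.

-2.2227

Put m_i = S'' at the i-th knot. Here h = (1, 2, 1, 1) and Δ = (1, -5/2, 3, -6), so the interior equations h_(i-1)·m_(i-1) + 2(h_(i-1)+h_i)·m_i + h_i·m_(i+1) = 6(Δ_i − Δ_(i-1)) read
  1·m_0 + 6·m_1 + 2·m_2 = 6(Δ_1 - Δ_0) = -21
  2·m_1 + 6·m_2 + 1·m_3 = 6(Δ_2 - Δ_1) = 33
  1·m_2 + 4·m_3 + 1·m_4 = 6(Δ_3 - Δ_2) = -54
Clamped end conditions give two more equations: 2h_0·m_0 + h_0·m_1 = 6(Δ_0 - S'(-1)) = -24 and h_3·m_3 + 2h_3·m_4 = 6(S'(4) - Δ_3) = 18.
Hence m_0 = -589/64, m_1 = -179/32, m_2 = 1393/128, m_3 = -1351/64, m_4 = 2503/128.
On [3, 4], with S_3(x) = a_3 + b_3·(x - 3) + c_3·(x - 3)² + d_3·(x - 3)³: c_3 = m_3/2 = -1351/128, d_3 = (m_4 - m_3)/(6h_3) = 1735/256, b_3 = Δ_3 - h_3(2m_3 + m_4)/6 = -569/256.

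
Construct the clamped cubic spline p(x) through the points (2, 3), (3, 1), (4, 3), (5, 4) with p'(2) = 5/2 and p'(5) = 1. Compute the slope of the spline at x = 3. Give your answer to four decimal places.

-1.2000

With σ_i denoting the second derivative at x_i, h_i = 1, 1, 1, and Δ_i = (y_(i+1) − y_i)/h_i = -2, 2, 1:
  1·σ_0 + 4·σ_1 + 1·σ_2 = 6(Δ_1 - Δ_0) = 24
  1·σ_1 + 4·σ_2 + 1·σ_3 = 6(Δ_2 - Δ_1) = -6
Clamped end conditions give two more equations: 2h_0·σ_0 + h_0·σ_1 = 6(Δ_0 - p'(2)) = -27 and h_2·σ_2 + 2h_2·σ_3 = 6(p'(5) - Δ_2) = 0.
Solving: σ_0 = -98/5, σ_1 = 61/5, σ_2 = -26/5, σ_3 = 13/5.
On [3, 4], p'(x) = b_1 + 2c_1·(x - 3) + 3d_1·(x - 3)² with b_1 = Δ_1 - h_1(2σ_1 + σ_2)/6 = -6/5, c_1 = σ_1/2 = 61/10, d_1 = (σ_2 - σ_1)/(6h_1) = -29/10. So p'(3) = -6/5.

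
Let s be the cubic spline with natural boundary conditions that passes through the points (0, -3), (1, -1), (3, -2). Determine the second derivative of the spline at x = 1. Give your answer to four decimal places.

-2.5000

Put σ_i = s'' at the i-th knot. Here h = (1, 2) and Δ = (2, -1/2), so the interior equations h_(i-1)·σ_(i-1) + 2(h_(i-1)+h_i)·σ_i + h_i·σ_(i+1) = 6(Δ_i − Δ_(i-1)) read
  1·σ_0 + 6·σ_1 + 2·σ_2 = 6(Δ_1 - Δ_0) = -15
Natural end conditions: σ_0 = σ_2 = 0.
Hence σ_0 = 0, σ_1 = -5/2, σ_2 = 0.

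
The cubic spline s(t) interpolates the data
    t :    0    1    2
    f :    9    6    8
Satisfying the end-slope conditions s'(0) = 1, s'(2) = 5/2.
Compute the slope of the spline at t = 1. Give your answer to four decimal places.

-1.6250

Write M_i for s''(x_i). With h_i = 1, 1 and divided differences Δ_i = -3, 2, the continuity of s' gives the tridiagonal system
  1·M_0 + 4·M_1 + 1·M_2 = 6(Δ_1 - Δ_0) = 30
Clamped end conditions give two more equations: 2h_0·M_0 + h_0·M_1 = 6(Δ_0 - s'(0)) = -24 and h_1·M_1 + 2h_1·M_2 = 6(s'(2) - Δ_1) = 3.
Solving: M_0 = -75/4, M_1 = 27/2, M_2 = -21/4.
On [1, 2], s'(t) = b_1 + 2c_1·(t - 1) + 3d_1·(t - 1)² with b_1 = Δ_1 - h_1(2M_1 + M_2)/6 = -13/8, c_1 = M_1/2 = 27/4, d_1 = (M_2 - M_1)/(6h_1) = -25/8. So s'(1) = -13/8.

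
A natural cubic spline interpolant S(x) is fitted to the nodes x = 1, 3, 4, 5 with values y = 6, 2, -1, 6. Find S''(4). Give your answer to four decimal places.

15.9130

Write M_i for S''(x_i). With h_i = 2, 1, 1 and divided differences Δ_i = -2, -3, 7, the continuity of S' gives the tridiagonal system
  2·M_0 + 6·M_1 + 1·M_2 = 6(Δ_1 - Δ_0) = -6
  1·M_1 + 4·M_2 + 1·M_3 = 6(Δ_2 - Δ_1) = 60
Natural end conditions: M_0 = M_3 = 0.
Solving the tridiagonal system: M_0 = 0, M_1 = -84/23, M_2 = 366/23, M_3 = 0.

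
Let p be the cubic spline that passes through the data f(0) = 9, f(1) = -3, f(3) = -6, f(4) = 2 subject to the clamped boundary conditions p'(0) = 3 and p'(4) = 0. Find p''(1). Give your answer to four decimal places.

16.4571

With m_i denoting the second derivative at x_i, h_i = 1, 2, 1, and Δ_i = (y_(i+1) − y_i)/h_i = -12, -3/2, 8:
  1·m_0 + 6·m_1 + 2·m_2 = 6(Δ_1 - Δ_0) = 63
  2·m_1 + 6·m_2 + 1·m_3 = 6(Δ_2 - Δ_1) = 57
Clamped end conditions give two more equations: 2h_0·m_0 + h_0·m_1 = 6(Δ_0 - p'(0)) = -90 and h_2·m_2 + 2h_2·m_3 = 6(p'(4) - Δ_2) = -48.
Hence m_0 = -1863/35, m_1 = 576/35, m_2 = 306/35, m_3 = -993/35.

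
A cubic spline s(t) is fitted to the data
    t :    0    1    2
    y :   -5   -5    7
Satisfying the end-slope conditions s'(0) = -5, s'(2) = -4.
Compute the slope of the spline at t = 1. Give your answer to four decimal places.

11.2500

Put M_i = s'' at the i-th knot. Here h = (1, 1) and Δ = (0, 12), so the interior equations h_(i-1)·M_(i-1) + 2(h_(i-1)+h_i)·M_i + h_i·M_(i+1) = 6(Δ_i − Δ_(i-1)) read
  1·M_0 + 4·M_1 + 1·M_2 = 6(Δ_1 - Δ_0) = 72
Clamped end conditions give two more equations: 2h_0·M_0 + h_0·M_1 = 6(Δ_0 - s'(0)) = 30 and h_1·M_1 + 2h_1·M_2 = 6(s'(2) - Δ_1) = -96.
Hence M_0 = -5/2, M_1 = 35, M_2 = -131/2.
On [1, 2], s'(t) = b_1 + 2c_1·(t - 1) + 3d_1·(t - 1)² with b_1 = Δ_1 - h_1(2M_1 + M_2)/6 = 45/4, c_1 = M_1/2 = 35/2, d_1 = (M_2 - M_1)/(6h_1) = -67/4. So s'(1) = 45/4.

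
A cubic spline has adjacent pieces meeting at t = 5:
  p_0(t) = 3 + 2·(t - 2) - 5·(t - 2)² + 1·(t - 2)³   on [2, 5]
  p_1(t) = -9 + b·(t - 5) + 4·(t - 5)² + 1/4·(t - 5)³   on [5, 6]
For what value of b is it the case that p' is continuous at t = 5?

-1

p_0'(t) = 2 - 10·(t - 2) + 3·(t - 2)², so p_0'(5) = -1. On the right, p_1'(5) = b, so b = -1.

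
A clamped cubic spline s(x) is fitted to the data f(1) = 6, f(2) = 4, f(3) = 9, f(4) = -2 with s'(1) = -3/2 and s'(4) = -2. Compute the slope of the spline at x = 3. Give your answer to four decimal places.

Write σ_i for s''(x_i). With h_i = 1, 1, 1 and divided differences Δ_i = -2, 5, -11, the continuity of s' gives the tridiagonal system
  1·σ_0 + 4·σ_1 + 1·σ_2 = 6(Δ_1 - Δ_0) = 42
  1·σ_1 + 4·σ_2 + 1·σ_3 = 6(Δ_2 - Δ_1) = -96
Clamped end conditions give two more equations: 2h_0·σ_0 + h_0·σ_1 = 6(Δ_0 - s'(1)) = -3 and h_2·σ_2 + 2h_2·σ_3 = 6(s'(4) - Δ_2) = 54.
Hence σ_0 = -206/15, σ_1 = 367/15, σ_2 = -632/15, σ_3 = 721/15.
On [3, 4], s'(x) = b_2 + 2c_2·(x - 3) + 3d_2·(x - 3)² with b_2 = Δ_2 - h_2(2σ_2 + σ_3)/6 = -149/30, c_2 = σ_2/2 = -316/15, d_2 = (σ_3 - σ_2)/(6h_2) = 451/30. So s'(3) = -149/30.

-4.9667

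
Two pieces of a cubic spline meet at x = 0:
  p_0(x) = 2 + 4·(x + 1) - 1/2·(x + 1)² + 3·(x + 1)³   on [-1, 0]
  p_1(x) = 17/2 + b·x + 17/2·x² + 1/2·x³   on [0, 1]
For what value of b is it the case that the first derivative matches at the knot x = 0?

p_0'(x) = 4 - 1·(x + 1) + 9·(x + 1)², so p_0'(0) = 12. On the right, p_1'(0) = b, so b = 12.

12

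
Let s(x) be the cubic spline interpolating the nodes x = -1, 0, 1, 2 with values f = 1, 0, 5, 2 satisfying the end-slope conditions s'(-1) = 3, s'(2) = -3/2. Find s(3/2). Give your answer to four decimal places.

3.8625

Let σ_i = s''(x_i). Step sizes h_i = 1, 1, 1; slopes of the chords Δ_i = (y_(i+1) - y_i)/h_i = -1, 5, -3.
  1·σ_0 + 4·σ_1 + 1·σ_2 = 6(Δ_1 - Δ_0) = 36
  1·σ_1 + 4·σ_2 + 1·σ_3 = 6(Δ_2 - Δ_1) = -48
Clamped end conditions give two more equations: 2h_0·σ_0 + h_0·σ_1 = 6(Δ_0 - s'(-1)) = -24 and h_2·σ_2 + 2h_2·σ_3 = 6(s'(2) - Δ_2) = 9.
Forward elimination and back-substitution give σ_0 = -109/5, σ_1 = 98/5, σ_2 = -103/5, σ_3 = 74/5.
On [1, 2], s(x) = 5 + 7/5·(x - 1) - 103/10·(x - 1)² + 59/10·(x - 1)³.
With (x - 1) = 1/2: s(3/2) = 309/80.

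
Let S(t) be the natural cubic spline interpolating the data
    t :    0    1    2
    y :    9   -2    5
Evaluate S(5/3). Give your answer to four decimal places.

1.3333

With m_i denoting the second derivative at x_i, h_i = 1, 1, and Δ_i = (y_(i+1) − y_i)/h_i = -11, 7:
  1·m_0 + 4·m_1 + 1·m_2 = 6(Δ_1 - Δ_0) = 108
Natural end conditions: m_0 = m_2 = 0.
Solving: m_0 = 0, m_1 = 27, m_2 = 0.
On [1, 2], S(t) = -2 - 2·(t - 1) + 27/2·(t - 1)² - 9/2·(t - 1)³.
With (t - 1) = 2/3: S(5/3) = 4/3.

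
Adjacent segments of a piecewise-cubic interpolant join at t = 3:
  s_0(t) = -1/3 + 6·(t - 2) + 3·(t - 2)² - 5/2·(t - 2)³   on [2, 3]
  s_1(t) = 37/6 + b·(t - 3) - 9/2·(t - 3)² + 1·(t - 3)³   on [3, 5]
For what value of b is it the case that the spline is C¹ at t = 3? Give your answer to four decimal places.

4.5000

s_0'(t) = 6 + 6·(t - 2) - 15/2·(t - 2)², so s_0'(3) = 9/2. On the right, s_1'(3) = b, so b = 9/2.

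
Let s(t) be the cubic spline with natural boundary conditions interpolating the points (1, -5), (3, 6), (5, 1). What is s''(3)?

-6

Put M_i = s'' at the i-th knot. Here h = (2, 2) and Δ = (11/2, -5/2), so the interior equations h_(i-1)·M_(i-1) + 2(h_(i-1)+h_i)·M_i + h_i·M_(i+1) = 6(Δ_i − Δ_(i-1)) read
  2·M_0 + 8·M_1 + 2·M_2 = 6(Δ_1 - Δ_0) = -48
Natural end conditions: M_0 = M_2 = 0.
Solving: M_0 = 0, M_1 = -6, M_2 = 0.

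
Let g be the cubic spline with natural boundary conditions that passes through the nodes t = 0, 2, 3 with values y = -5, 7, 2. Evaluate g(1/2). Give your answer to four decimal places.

-0.2813

Let σ_i = g''(x_i). Step sizes h_i = 2, 1; slopes of the chords Δ_i = (y_(i+1) - y_i)/h_i = 6, -5.
  2·σ_0 + 6·σ_1 + 1·σ_2 = 6(Δ_1 - Δ_0) = -66
Natural end conditions: σ_0 = σ_2 = 0.
Solving: σ_0 = 0, σ_1 = -11, σ_2 = 0.
On [0, 2], g(t) = -5 + 29/3·t + 0·t² - 11/12·t³.
With t = 1/2: g(1/2) = -9/32.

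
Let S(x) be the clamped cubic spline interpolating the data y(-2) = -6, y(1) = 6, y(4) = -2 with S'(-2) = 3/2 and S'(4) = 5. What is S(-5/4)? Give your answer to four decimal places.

With m_i denoting the second derivative at x_i, h_i = 3, 3, and Δ_i = (y_(i+1) − y_i)/h_i = 4, -8/3:
  3·m_0 + 12·m_1 + 3·m_2 = 6(Δ_1 - Δ_0) = -40
Clamped end conditions give two more equations: 2h_0·m_0 + h_0·m_1 = 6(Δ_0 - S'(-2)) = 15 and h_1·m_1 + 2h_1·m_2 = 6(S'(4) - Δ_1) = 46.
Solving: m_0 = 77/12, m_1 = -47/6, m_2 = 139/12.
On [-2, 1], S(x) = -6 + 3/2·(x + 2) + 77/24·(x + 2)² - 19/24·(x + 2)³.
With (x + 2) = 3/4: S(-5/4) = -1743/512.

-3.4043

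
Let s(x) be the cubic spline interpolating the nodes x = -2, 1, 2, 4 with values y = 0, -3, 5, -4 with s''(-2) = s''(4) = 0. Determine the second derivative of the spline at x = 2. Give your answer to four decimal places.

-13.9149

Put M_i = s'' at the i-th knot. Here h = (3, 1, 2) and Δ = (-1, 8, -9/2), so the interior equations h_(i-1)·M_(i-1) + 2(h_(i-1)+h_i)·M_i + h_i·M_(i+1) = 6(Δ_i − Δ_(i-1)) read
  3·M_0 + 8·M_1 + 1·M_2 = 6(Δ_1 - Δ_0) = 54
  1·M_1 + 6·M_2 + 2·M_3 = 6(Δ_2 - Δ_1) = -75
Natural end conditions: M_0 = M_3 = 0.
Solving: M_0 = 0, M_1 = 399/47, M_2 = -654/47, M_3 = 0.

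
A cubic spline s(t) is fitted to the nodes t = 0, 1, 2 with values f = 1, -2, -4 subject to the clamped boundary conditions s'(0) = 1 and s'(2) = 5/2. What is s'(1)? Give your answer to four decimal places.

-4.6250

Put m_i = s'' at the i-th knot. Here h = (1, 1) and Δ = (-3, -2), so the interior equations h_(i-1)·m_(i-1) + 2(h_(i-1)+h_i)·m_i + h_i·m_(i+1) = 6(Δ_i − Δ_(i-1)) read
  1·m_0 + 4·m_1 + 1·m_2 = 6(Δ_1 - Δ_0) = 6
Clamped end conditions give two more equations: 2h_0·m_0 + h_0·m_1 = 6(Δ_0 - s'(0)) = -24 and h_1·m_1 + 2h_1·m_2 = 6(s'(2) - Δ_1) = 27.
Solving: m_0 = -51/4, m_1 = 3/2, m_2 = 51/4.
On [1, 2], s'(t) = b_1 + 2c_1·(t - 1) + 3d_1·(t - 1)² with b_1 = Δ_1 - h_1(2m_1 + m_2)/6 = -37/8, c_1 = m_1/2 = 3/4, d_1 = (m_2 - m_1)/(6h_1) = 15/8. So s'(1) = -37/8.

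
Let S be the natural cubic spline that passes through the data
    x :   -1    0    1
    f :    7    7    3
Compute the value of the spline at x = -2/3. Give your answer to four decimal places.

7.2963

Put m_i = S'' at the i-th knot. Here h = (1, 1) and Δ = (0, -4), so the interior equations h_(i-1)·m_(i-1) + 2(h_(i-1)+h_i)·m_i + h_i·m_(i+1) = 6(Δ_i − Δ_(i-1)) read
  1·m_0 + 4·m_1 + 1·m_2 = 6(Δ_1 - Δ_0) = -24
Natural end conditions: m_0 = m_2 = 0.
Solving the tridiagonal system: m_0 = 0, m_1 = -6, m_2 = 0.
On [-1, 0], S(x) = 7 + 1·(x + 1) + 0·(x + 1)² - 1·(x + 1)³.
With (x + 1) = 1/3: S(-2/3) = 197/27.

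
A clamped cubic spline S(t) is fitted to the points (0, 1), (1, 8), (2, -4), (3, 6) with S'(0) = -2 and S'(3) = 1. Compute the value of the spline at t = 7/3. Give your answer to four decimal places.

Let M_i = S''(x_i). Step sizes h_i = 1, 1, 1; slopes of the chords Δ_i = (y_(i+1) - y_i)/h_i = 7, -12, 10.
  1·M_0 + 4·M_1 + 1·M_2 = 6(Δ_1 - Δ_0) = -114
  1·M_1 + 4·M_2 + 1·M_3 = 6(Δ_2 - Δ_1) = 132
Clamped end conditions give two more equations: 2h_0·M_0 + h_0·M_1 = 6(Δ_0 - S'(0)) = 54 and h_2·M_2 + 2h_2·M_3 = 6(S'(3) - Δ_2) = -54.
Forward elimination and back-substitution give M_0 = 56, M_1 = -58, M_2 = 62, M_3 = -58.
On [2, 3], S(t) = -4 - 1·(t - 2) + 31·(t - 2)² - 20·(t - 2)³.
With (t - 2) = 1/3: S(7/3) = -44/27.

-1.6296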